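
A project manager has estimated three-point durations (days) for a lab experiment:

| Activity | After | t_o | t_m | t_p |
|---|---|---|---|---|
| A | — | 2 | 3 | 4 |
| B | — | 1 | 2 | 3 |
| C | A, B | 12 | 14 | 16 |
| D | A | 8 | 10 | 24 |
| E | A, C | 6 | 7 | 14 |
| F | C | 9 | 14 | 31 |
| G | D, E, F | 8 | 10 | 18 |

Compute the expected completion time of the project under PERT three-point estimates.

te_A = (2 + 4·3 + 4)/6 = 18/6 = 3
te_B = (1 + 4·2 + 3)/6 = 12/6 = 2
te_C = (12 + 4·14 + 16)/6 = 84/6 = 14
te_D = (8 + 4·10 + 24)/6 = 72/6 = 12
te_E = (6 + 4·7 + 14)/6 = 48/6 = 8
te_F = (9 + 4·14 + 31)/6 = 96/6 = 16
te_G = (8 + 4·10 + 18)/6 = 66/6 = 11

Forward pass:
ES_A = 0; EF_A = 3
ES_B = 0; EF_B = 2
ES_C = max(EF_A=3, EF_B=2) = 3; EF_C = 3+14 = 17
ES_D = 3; EF_D = 3+12 = 15
ES_E = max(EF_A=3, EF_C=17) = 17; EF_E = 17+8 = 25
ES_F = 17; EF_F = 17+16 = 33
ES_G = max(EF_D=15, EF_E=25, EF_F=33) = 33; EF_G = 33+11 = 44
Expected project duration μ = 44 days. Critical path: A → C → F → G.

44 days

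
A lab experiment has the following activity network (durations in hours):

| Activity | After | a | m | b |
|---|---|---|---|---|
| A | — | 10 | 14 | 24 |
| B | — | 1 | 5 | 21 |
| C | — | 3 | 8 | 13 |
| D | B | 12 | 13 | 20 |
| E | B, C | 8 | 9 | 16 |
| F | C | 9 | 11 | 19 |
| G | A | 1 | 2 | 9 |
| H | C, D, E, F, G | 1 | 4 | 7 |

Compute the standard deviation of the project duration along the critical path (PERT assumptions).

3.73 hours

te_A = (10 + 4·14 + 24)/6 = 90/6 = 15; σ²_A = ((24−10)/6)² = 5.444
te_B = (1 + 4·5 + 21)/6 = 42/6 = 7; σ²_B = ((21−1)/6)² = 11.111
te_C = (3 + 4·8 + 13)/6 = 48/6 = 8; σ²_C = ((13−3)/6)² = 2.778
te_D = (12 + 4·13 + 20)/6 = 84/6 = 14; σ²_D = ((20−12)/6)² = 1.778
te_E = (8 + 4·9 + 16)/6 = 60/6 = 10; σ²_E = ((16−8)/6)² = 1.778
te_F = (9 + 4·11 + 19)/6 = 72/6 = 12; σ²_F = ((19−9)/6)² = 2.778
te_G = (1 + 4·2 + 9)/6 = 18/6 = 3; σ²_G = ((9−1)/6)² = 1.778
te_H = (1 + 4·4 + 7)/6 = 24/6 = 4; σ²_H = ((7−1)/6)² = 1.000

Forward pass:
ES_A = 0; EF_A = 15
ES_B = 0; EF_B = 7
ES_C = 0; EF_C = 8
ES_D = 7; EF_D = 7+14 = 21
ES_E = max(EF_B=7, EF_C=8) = 8; EF_E = 8+10 = 18
ES_F = 8; EF_F = 8+12 = 20
ES_G = 15; EF_G = 15+3 = 18
ES_H = max(EF_C=8, EF_D=21, EF_E=18, EF_F=20, EF_G=18) = 21; EF_H = 21+4 = 25
Expected project duration μ = 25 hours. Critical path: B → D → H.

Variance along critical path = 11.111 + 1.778 + 1.000 = 13.889
σ = √13.889 = 3.727 hours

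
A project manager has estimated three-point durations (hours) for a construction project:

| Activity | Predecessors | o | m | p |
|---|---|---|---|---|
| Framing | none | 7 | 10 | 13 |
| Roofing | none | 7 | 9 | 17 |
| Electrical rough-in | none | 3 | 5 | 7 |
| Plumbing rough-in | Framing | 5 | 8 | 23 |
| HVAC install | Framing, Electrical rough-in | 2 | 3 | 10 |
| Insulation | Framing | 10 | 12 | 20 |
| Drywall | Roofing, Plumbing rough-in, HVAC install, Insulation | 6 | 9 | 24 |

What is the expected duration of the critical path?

te_Framing = (7 + 4·10 + 13)/6 = 60/6 = 10
te_Roofing = (7 + 4·9 + 17)/6 = 60/6 = 10
te_Electrical rough-in = (3 + 4·5 + 7)/6 = 30/6 = 5
te_Plumbing rough-in = (5 + 4·8 + 23)/6 = 60/6 = 10
te_HVAC install = (2 + 4·3 + 10)/6 = 24/6 = 4
te_Insulation = (10 + 4·12 + 20)/6 = 78/6 = 13
te_Drywall = (6 + 4·9 + 24)/6 = 66/6 = 11

Forward pass:
ES_Framing = 0; EF_Framing = 10
ES_Roofing = 0; EF_Roofing = 10
ES_Electrical rough-in = 0; EF_Electrical rough-in = 5
ES_Plumbing rough-in = 10; EF_Plumbing rough-in = 10+10 = 20
ES_HVAC install = max(EF_Framing=10, EF_Electrical rough-in=5) = 10; EF_HVAC install = 10+4 = 14
ES_Insulation = 10; EF_Insulation = 10+13 = 23
ES_Drywall = max(EF_Roofing=10, EF_Plumbing rough-in=20, EF_HVAC install=14, EF_Insulation=23) = 23; EF_Drywall = 23+11 = 34
Expected project duration μ = 34 hours. Critical path: Framing → Insulation → Drywall.

34 hours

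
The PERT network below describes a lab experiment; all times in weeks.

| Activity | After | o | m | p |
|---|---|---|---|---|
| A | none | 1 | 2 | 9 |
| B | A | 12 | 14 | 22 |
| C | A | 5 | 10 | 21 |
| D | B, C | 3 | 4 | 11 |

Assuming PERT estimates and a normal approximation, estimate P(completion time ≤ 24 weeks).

0.654

te_A = (1 + 4·2 + 9)/6 = 18/6 = 3; σ²_A = ((9−1)/6)² = 1.778
te_B = (12 + 4·14 + 22)/6 = 90/6 = 15; σ²_B = ((22−12)/6)² = 2.778
te_C = (5 + 4·10 + 21)/6 = 66/6 = 11; σ²_C = ((21−5)/6)² = 7.111
te_D = (3 + 4·4 + 11)/6 = 30/6 = 5; σ²_D = ((11−3)/6)² = 1.778

Forward pass:
ES_A = 0; EF_A = 3
ES_B = 3; EF_B = 3+15 = 18
ES_C = 3; EF_C = 3+11 = 14
ES_D = max(EF_B=18, EF_C=14) = 18; EF_D = 18+5 = 23
Expected project duration μ = 23 weeks. Critical path: A → B → D.

Variance along critical path = 1.778 + 2.778 + 1.778 = 6.333; σ = √6.333 = 2.517 weeks.
Z = (24 − 23) / 2.517 = 0.397
P(T ≤ 24) = Φ(0.397) ≈ 0.654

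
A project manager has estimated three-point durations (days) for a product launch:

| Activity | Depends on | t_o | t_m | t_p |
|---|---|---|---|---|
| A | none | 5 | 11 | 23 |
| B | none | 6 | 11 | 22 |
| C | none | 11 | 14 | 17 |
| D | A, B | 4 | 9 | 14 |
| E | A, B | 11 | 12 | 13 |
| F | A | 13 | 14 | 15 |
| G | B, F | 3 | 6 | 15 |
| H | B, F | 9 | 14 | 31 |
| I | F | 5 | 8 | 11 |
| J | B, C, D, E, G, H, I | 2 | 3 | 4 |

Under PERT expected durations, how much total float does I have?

8 days

te_A = (5 + 4·11 + 23)/6 = 72/6 = 12
te_B = (6 + 4·11 + 22)/6 = 72/6 = 12
te_C = (11 + 4·14 + 17)/6 = 84/6 = 14
te_D = (4 + 4·9 + 14)/6 = 54/6 = 9
te_E = (11 + 4·12 + 13)/6 = 72/6 = 12
te_F = (13 + 4·14 + 15)/6 = 84/6 = 14
te_G = (3 + 4·6 + 15)/6 = 42/6 = 7
te_H = (9 + 4·14 + 31)/6 = 96/6 = 16
te_I = (5 + 4·8 + 11)/6 = 48/6 = 8
te_J = (2 + 4·3 + 4)/6 = 18/6 = 3

Forward pass:
ES_A = 0; EF_A = 12
ES_B = 0; EF_B = 12
ES_C = 0; EF_C = 14
ES_D = max(EF_A=12, EF_B=12) = 12; EF_D = 12+9 = 21
ES_E = max(EF_A=12, EF_B=12) = 12; EF_E = 12+12 = 24
ES_F = 12; EF_F = 12+14 = 26
ES_G = max(EF_B=12, EF_F=26) = 26; EF_G = 26+7 = 33
ES_H = max(EF_B=12, EF_F=26) = 26; EF_H = 26+16 = 42
ES_I = 26; EF_I = 26+8 = 34
ES_J = max(EF_B=12, EF_C=14, EF_D=21, EF_E=24, EF_G=33, EF_H=42, EF_I=34) = 42; EF_J = 42+3 = 45
Expected project duration μ = 45 days. Critical path: A → F → H → J.

Backward pass:
LF_J = 45; LS_J = 45−3 = 42
LF_I = LS_J = 42; LS_I = 42−8 = 34
LF_H = LS_J = 42; LS_H = 42−16 = 26
LF_G = LS_J = 42; LS_G = 42−7 = 35
LF_F = min(LS_G=35, LS_H=26, LS_I=34) = 26; LS_F = 26−14 = 12
LF_E = LS_J = 42; LS_E = 42−12 = 30
LF_D = LS_J = 42; LS_D = 42−9 = 33
LF_C = LS_J = 42; LS_C = 42−14 = 28
LF_B = min(LS_D=33, LS_E=30, LS_G=35, LS_H=26, LS_J=42) = 26; LS_B = 26−12 = 14
LF_A = min(LS_D=33, LS_E=30, LS_F=12) = 12; LS_A = 12−12 = 0
Slack_I = LS_I − ES_I = 34 − 26 = 8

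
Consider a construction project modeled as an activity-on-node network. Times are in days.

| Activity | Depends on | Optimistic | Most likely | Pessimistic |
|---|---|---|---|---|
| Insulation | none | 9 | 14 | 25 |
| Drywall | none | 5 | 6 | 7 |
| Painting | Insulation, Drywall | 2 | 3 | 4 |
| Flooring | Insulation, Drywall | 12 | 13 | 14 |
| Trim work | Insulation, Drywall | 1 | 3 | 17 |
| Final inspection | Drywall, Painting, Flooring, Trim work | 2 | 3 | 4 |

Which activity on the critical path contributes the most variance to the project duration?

Insulation

te_Insulation = (9 + 4·14 + 25)/6 = 90/6 = 15; σ²_Insulation = ((25−9)/6)² = 7.111
te_Drywall = (5 + 4·6 + 7)/6 = 36/6 = 6; σ²_Drywall = ((7−5)/6)² = 0.111
te_Painting = (2 + 4·3 + 4)/6 = 18/6 = 3; σ²_Painting = ((4−2)/6)² = 0.111
te_Flooring = (12 + 4·13 + 14)/6 = 78/6 = 13; σ²_Flooring = ((14−12)/6)² = 0.111
te_Trim work = (1 + 4·3 + 17)/6 = 30/6 = 5; σ²_Trim work = ((17−1)/6)² = 7.111
te_Final inspection = (2 + 4·3 + 4)/6 = 18/6 = 3; σ²_Final inspection = ((4−2)/6)² = 0.111

Forward pass:
ES_Insulation = 0; EF_Insulation = 15
ES_Drywall = 0; EF_Drywall = 6
ES_Painting = max(EF_Insulation=15, EF_Drywall=6) = 15; EF_Painting = 15+3 = 18
ES_Flooring = max(EF_Insulation=15, EF_Drywall=6) = 15; EF_Flooring = 15+13 = 28
ES_Trim work = max(EF_Insulation=15, EF_Drywall=6) = 15; EF_Trim work = 15+5 = 20
ES_Final inspection = max(EF_Drywall=6, EF_Painting=18, EF_Flooring=28, EF_Trim work=20) = 28; EF_Final inspection = 28+3 = 31
Expected project duration μ = 31 days. Critical path: Insulation → Flooring → Final inspection.

Variances on critical path: σ²_Insulation=7.111, σ²_Flooring=0.111, σ²_Final inspection=0.111.
Largest is σ²_Insulation = 7.111.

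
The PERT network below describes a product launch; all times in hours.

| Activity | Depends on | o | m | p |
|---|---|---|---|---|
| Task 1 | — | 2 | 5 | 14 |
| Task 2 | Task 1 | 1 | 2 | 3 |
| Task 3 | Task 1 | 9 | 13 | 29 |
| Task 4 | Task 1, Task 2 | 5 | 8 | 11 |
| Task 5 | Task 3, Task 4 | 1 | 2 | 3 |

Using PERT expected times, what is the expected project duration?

te_Task 1 = (2 + 4·5 + 14)/6 = 36/6 = 6
te_Task 2 = (1 + 4·2 + 3)/6 = 12/6 = 2
te_Task 3 = (9 + 4·13 + 29)/6 = 90/6 = 15
te_Task 4 = (5 + 4·8 + 11)/6 = 48/6 = 8
te_Task 5 = (1 + 4·2 + 3)/6 = 12/6 = 2

Forward pass:
ES_Task 1 = 0; EF_Task 1 = 6
ES_Task 2 = 6; EF_Task 2 = 6+2 = 8
ES_Task 3 = 6; EF_Task 3 = 6+15 = 21
ES_Task 4 = max(EF_Task 1=6, EF_Task 2=8) = 8; EF_Task 4 = 8+8 = 16
ES_Task 5 = max(EF_Task 3=21, EF_Task 4=16) = 21; EF_Task 5 = 21+2 = 23
Expected project duration μ = 23 hours. Critical path: Task 1 → Task 3 → Task 5.

23 hours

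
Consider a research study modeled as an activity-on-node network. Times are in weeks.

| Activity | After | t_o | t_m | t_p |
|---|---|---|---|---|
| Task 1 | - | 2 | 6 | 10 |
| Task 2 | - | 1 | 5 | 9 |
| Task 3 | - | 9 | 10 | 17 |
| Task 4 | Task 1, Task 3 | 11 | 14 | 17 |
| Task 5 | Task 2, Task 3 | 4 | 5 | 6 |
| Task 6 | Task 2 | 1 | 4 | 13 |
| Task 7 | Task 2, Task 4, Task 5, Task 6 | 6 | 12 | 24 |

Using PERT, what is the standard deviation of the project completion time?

3.43 weeks

te_Task 1 = (2 + 4·6 + 10)/6 = 36/6 = 6; σ²_Task 1 = ((10−2)/6)² = 1.778
te_Task 2 = (1 + 4·5 + 9)/6 = 30/6 = 5; σ²_Task 2 = ((9−1)/6)² = 1.778
te_Task 3 = (9 + 4·10 + 17)/6 = 66/6 = 11; σ²_Task 3 = ((17−9)/6)² = 1.778
te_Task 4 = (11 + 4·14 + 17)/6 = 84/6 = 14; σ²_Task 4 = ((17−11)/6)² = 1.000
te_Task 5 = (4 + 4·5 + 6)/6 = 30/6 = 5; σ²_Task 5 = ((6−4)/6)² = 0.111
te_Task 6 = (1 + 4·4 + 13)/6 = 30/6 = 5; σ²_Task 6 = ((13−1)/6)² = 4.000
te_Task 7 = (6 + 4·12 + 24)/6 = 78/6 = 13; σ²_Task 7 = ((24−6)/6)² = 9.000

Forward pass:
ES_Task 1 = 0; EF_Task 1 = 6
ES_Task 2 = 0; EF_Task 2 = 5
ES_Task 3 = 0; EF_Task 3 = 11
ES_Task 4 = max(EF_Task 1=6, EF_Task 3=11) = 11; EF_Task 4 = 11+14 = 25
ES_Task 5 = max(EF_Task 2=5, EF_Task 3=11) = 11; EF_Task 5 = 11+5 = 16
ES_Task 6 = 5; EF_Task 6 = 5+5 = 10
ES_Task 7 = max(EF_Task 2=5, EF_Task 4=25, EF_Task 5=16, EF_Task 6=10) = 25; EF_Task 7 = 25+13 = 38
Expected project duration μ = 38 weeks. Critical path: Task 3 → Task 4 → Task 7.

Variance along critical path = 1.778 + 1.000 + 9.000 = 11.778
σ = √11.778 = 3.432 weeks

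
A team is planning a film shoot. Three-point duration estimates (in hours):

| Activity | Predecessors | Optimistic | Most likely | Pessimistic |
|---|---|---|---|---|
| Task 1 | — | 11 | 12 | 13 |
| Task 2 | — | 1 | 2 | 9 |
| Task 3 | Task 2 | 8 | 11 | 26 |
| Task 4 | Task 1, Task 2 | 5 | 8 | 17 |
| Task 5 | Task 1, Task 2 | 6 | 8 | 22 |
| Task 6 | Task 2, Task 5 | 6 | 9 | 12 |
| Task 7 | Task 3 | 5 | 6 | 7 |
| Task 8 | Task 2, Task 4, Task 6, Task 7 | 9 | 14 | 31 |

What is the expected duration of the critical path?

te_Task 1 = (11 + 4·12 + 13)/6 = 72/6 = 12
te_Task 2 = (1 + 4·2 + 9)/6 = 18/6 = 3
te_Task 3 = (8 + 4·11 + 26)/6 = 78/6 = 13
te_Task 4 = (5 + 4·8 + 17)/6 = 54/6 = 9
te_Task 5 = (6 + 4·8 + 22)/6 = 60/6 = 10
te_Task 6 = (6 + 4·9 + 12)/6 = 54/6 = 9
te_Task 7 = (5 + 4·6 + 7)/6 = 36/6 = 6
te_Task 8 = (9 + 4·14 + 31)/6 = 96/6 = 16

Forward pass:
ES_Task 1 = 0; EF_Task 1 = 12
ES_Task 2 = 0; EF_Task 2 = 3
ES_Task 3 = 3; EF_Task 3 = 3+13 = 16
ES_Task 4 = max(EF_Task 1=12, EF_Task 2=3) = 12; EF_Task 4 = 12+9 = 21
ES_Task 5 = max(EF_Task 1=12, EF_Task 2=3) = 12; EF_Task 5 = 12+10 = 22
ES_Task 6 = max(EF_Task 2=3, EF_Task 5=22) = 22; EF_Task 6 = 22+9 = 31
ES_Task 7 = 16; EF_Task 7 = 16+6 = 22
ES_Task 8 = max(EF_Task 2=3, EF_Task 4=21, EF_Task 6=31, EF_Task 7=22) = 31; EF_Task 8 = 31+16 = 47
Expected project duration μ = 47 hours. Critical path: Task 1 → Task 5 → Task 6 → Task 8.

47 hours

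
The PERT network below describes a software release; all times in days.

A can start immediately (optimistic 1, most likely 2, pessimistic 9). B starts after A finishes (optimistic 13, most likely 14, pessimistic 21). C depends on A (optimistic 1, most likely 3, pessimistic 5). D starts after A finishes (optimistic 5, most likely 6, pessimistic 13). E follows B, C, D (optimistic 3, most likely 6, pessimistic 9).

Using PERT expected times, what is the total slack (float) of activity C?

12 days

te_A = (1 + 4·2 + 9)/6 = 18/6 = 3
te_B = (13 + 4·14 + 21)/6 = 90/6 = 15
te_C = (1 + 4·3 + 5)/6 = 18/6 = 3
te_D = (5 + 4·6 + 13)/6 = 42/6 = 7
te_E = (3 + 4·6 + 9)/6 = 36/6 = 6

Forward pass:
ES_A = 0; EF_A = 3
ES_B = 3; EF_B = 3+15 = 18
ES_C = 3; EF_C = 3+3 = 6
ES_D = 3; EF_D = 3+7 = 10
ES_E = max(EF_B=18, EF_C=6, EF_D=10) = 18; EF_E = 18+6 = 24
Expected project duration μ = 24 days. Critical path: A → B → E.

Backward pass:
LF_E = 24; LS_E = 24−6 = 18
LF_D = LS_E = 18; LS_D = 18−7 = 11
LF_C = LS_E = 18; LS_C = 18−3 = 15
LF_B = LS_E = 18; LS_B = 18−15 = 3
LF_A = min(LS_B=3, LS_C=15, LS_D=11) = 3; LS_A = 3−3 = 0
Slack_C = LS_C − ES_C = 15 − 3 = 12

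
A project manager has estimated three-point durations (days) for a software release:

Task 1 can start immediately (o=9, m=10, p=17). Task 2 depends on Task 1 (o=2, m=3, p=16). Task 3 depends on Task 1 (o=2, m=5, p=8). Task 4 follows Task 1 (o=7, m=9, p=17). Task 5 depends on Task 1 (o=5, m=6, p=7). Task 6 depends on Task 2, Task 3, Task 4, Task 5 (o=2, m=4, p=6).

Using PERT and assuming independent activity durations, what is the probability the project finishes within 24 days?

0.327

te_Task 1 = (9 + 4·10 + 17)/6 = 66/6 = 11; σ²_Task 1 = ((17−9)/6)² = 1.778
te_Task 2 = (2 + 4·3 + 16)/6 = 30/6 = 5; σ²_Task 2 = ((16−2)/6)² = 5.444
te_Task 3 = (2 + 4·5 + 8)/6 = 30/6 = 5; σ²_Task 3 = ((8−2)/6)² = 1.000
te_Task 4 = (7 + 4·9 + 17)/6 = 60/6 = 10; σ²_Task 4 = ((17−7)/6)² = 2.778
te_Task 5 = (5 + 4·6 + 7)/6 = 36/6 = 6; σ²_Task 5 = ((7−5)/6)² = 0.111
te_Task 6 = (2 + 4·4 + 6)/6 = 24/6 = 4; σ²_Task 6 = ((6−2)/6)² = 0.444

Forward pass:
ES_Task 1 = 0; EF_Task 1 = 11
ES_Task 2 = 11; EF_Task 2 = 11+5 = 16
ES_Task 3 = 11; EF_Task 3 = 11+5 = 16
ES_Task 4 = 11; EF_Task 4 = 11+10 = 21
ES_Task 5 = 11; EF_Task 5 = 11+6 = 17
ES_Task 6 = max(EF_Task 2=16, EF_Task 3=16, EF_Task 4=21, EF_Task 5=17) = 21; EF_Task 6 = 21+4 = 25
Expected project duration μ = 25 days. Critical path: Task 1 → Task 4 → Task 6.

Variance along critical path = 1.778 + 2.778 + 0.444 = 5.000; σ = √5.000 = 2.236 days.
Z = (24 − 25) / 2.236 = -0.447
P(T ≤ 24) = Φ(-0.447) ≈ 0.327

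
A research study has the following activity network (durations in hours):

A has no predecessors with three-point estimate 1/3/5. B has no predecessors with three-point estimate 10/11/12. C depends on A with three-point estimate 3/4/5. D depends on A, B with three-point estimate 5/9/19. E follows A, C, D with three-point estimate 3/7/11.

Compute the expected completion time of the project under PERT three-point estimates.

28 hours

te_A = (1 + 4·3 + 5)/6 = 18/6 = 3
te_B = (10 + 4·11 + 12)/6 = 66/6 = 11
te_C = (3 + 4·4 + 5)/6 = 24/6 = 4
te_D = (5 + 4·9 + 19)/6 = 60/6 = 10
te_E = (3 + 4·7 + 11)/6 = 42/6 = 7

Forward pass:
ES_A = 0; EF_A = 3
ES_B = 0; EF_B = 11
ES_C = 3; EF_C = 3+4 = 7
ES_D = max(EF_A=3, EF_B=11) = 11; EF_D = 11+10 = 21
ES_E = max(EF_A=3, EF_C=7, EF_D=21) = 21; EF_E = 21+7 = 28
Expected project duration μ = 28 hours. Critical path: B → D → E.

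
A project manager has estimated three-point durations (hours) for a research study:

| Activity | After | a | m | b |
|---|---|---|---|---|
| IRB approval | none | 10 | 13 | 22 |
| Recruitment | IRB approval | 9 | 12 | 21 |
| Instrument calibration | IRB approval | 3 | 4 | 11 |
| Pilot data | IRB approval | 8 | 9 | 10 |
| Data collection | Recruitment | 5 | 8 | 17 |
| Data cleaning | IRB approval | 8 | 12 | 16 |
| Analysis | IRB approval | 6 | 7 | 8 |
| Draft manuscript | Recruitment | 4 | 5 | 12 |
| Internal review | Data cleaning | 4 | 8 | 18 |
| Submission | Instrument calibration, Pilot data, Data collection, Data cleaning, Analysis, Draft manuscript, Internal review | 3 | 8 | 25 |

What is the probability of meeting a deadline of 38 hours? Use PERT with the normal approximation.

0.056

te_IRB approval = (10 + 4·13 + 22)/6 = 84/6 = 14; σ²_IRB approval = ((22−10)/6)² = 4.000
te_Recruitment = (9 + 4·12 + 21)/6 = 78/6 = 13; σ²_Recruitment = ((21−9)/6)² = 4.000
te_Instrument calibration = (3 + 4·4 + 11)/6 = 30/6 = 5; σ²_Instrument calibration = ((11−3)/6)² = 1.778
te_Pilot data = (8 + 4·9 + 10)/6 = 54/6 = 9; σ²_Pilot data = ((10−8)/6)² = 0.111
te_Data collection = (5 + 4·8 + 17)/6 = 54/6 = 9; σ²_Data collection = ((17−5)/6)² = 4.000
te_Data cleaning = (8 + 4·12 + 16)/6 = 72/6 = 12; σ²_Data cleaning = ((16−8)/6)² = 1.778
te_Analysis = (6 + 4·7 + 8)/6 = 42/6 = 7; σ²_Analysis = ((8−6)/6)² = 0.111
te_Draft manuscript = (4 + 4·5 + 12)/6 = 36/6 = 6; σ²_Draft manuscript = ((12−4)/6)² = 1.778
te_Internal review = (4 + 4·8 + 18)/6 = 54/6 = 9; σ²_Internal review = ((18−4)/6)² = 5.444
te_Submission = (3 + 4·8 + 25)/6 = 60/6 = 10; σ²_Submission = ((25−3)/6)² = 13.444

Forward pass:
ES_IRB approval = 0; EF_IRB approval = 14
ES_Recruitment = 14; EF_Recruitment = 14+13 = 27
ES_Instrument calibration = 14; EF_Instrument calibration = 14+5 = 19
ES_Pilot data = 14; EF_Pilot data = 14+9 = 23
ES_Data collection = 27; EF_Data collection = 27+9 = 36
ES_Data cleaning = 14; EF_Data cleaning = 14+12 = 26
ES_Analysis = 14; EF_Analysis = 14+7 = 21
ES_Draft manuscript = 27; EF_Draft manuscript = 27+6 = 33
ES_Internal review = 26; EF_Internal review = 26+9 = 35
ES_Submission = max(EF_Instrument calibration=19, EF_Pilot data=23, EF_Data collection=36, EF_Data cleaning=26, EF_Analysis=21, EF_Draft manuscript=33, EF_Internal review=35) = 36; EF_Submission = 36+10 = 46
Expected project duration μ = 46 hours. Critical path: IRB approval → Recruitment → Data collection → Submission.

Variance along critical path = 4.000 + 4.000 + 4.000 + 13.444 = 25.444; σ = √25.444 = 5.044 hours.
Z = (38 − 46) / 5.044 = -1.586
P(T ≤ 38) = Φ(-1.586) ≈ 0.056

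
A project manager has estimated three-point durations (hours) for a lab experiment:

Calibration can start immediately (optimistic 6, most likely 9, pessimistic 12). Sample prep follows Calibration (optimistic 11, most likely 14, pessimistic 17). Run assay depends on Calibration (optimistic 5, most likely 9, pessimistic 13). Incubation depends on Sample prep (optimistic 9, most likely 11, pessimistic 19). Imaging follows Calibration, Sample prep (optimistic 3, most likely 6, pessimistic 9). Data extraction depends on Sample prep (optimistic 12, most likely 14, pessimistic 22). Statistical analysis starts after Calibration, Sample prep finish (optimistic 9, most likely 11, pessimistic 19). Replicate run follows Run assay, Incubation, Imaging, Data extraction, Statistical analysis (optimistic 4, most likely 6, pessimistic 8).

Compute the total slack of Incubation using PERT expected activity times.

3 hours

te_Calibration = (6 + 4·9 + 12)/6 = 54/6 = 9
te_Sample prep = (11 + 4·14 + 17)/6 = 84/6 = 14
te_Run assay = (5 + 4·9 + 13)/6 = 54/6 = 9
te_Incubation = (9 + 4·11 + 19)/6 = 72/6 = 12
te_Imaging = (3 + 4·6 + 9)/6 = 36/6 = 6
te_Data extraction = (12 + 4·14 + 22)/6 = 90/6 = 15
te_Statistical analysis = (9 + 4·11 + 19)/6 = 72/6 = 12
te_Replicate run = (4 + 4·6 + 8)/6 = 36/6 = 6

Forward pass:
ES_Calibration = 0; EF_Calibration = 9
ES_Sample prep = 9; EF_Sample prep = 9+14 = 23
ES_Run assay = 9; EF_Run assay = 9+9 = 18
ES_Incubation = 23; EF_Incubation = 23+12 = 35
ES_Imaging = max(EF_Calibration=9, EF_Sample prep=23) = 23; EF_Imaging = 23+6 = 29
ES_Data extraction = 23; EF_Data extraction = 23+15 = 38
ES_Statistical analysis = max(EF_Calibration=9, EF_Sample prep=23) = 23; EF_Statistical analysis = 23+12 = 35
ES_Replicate run = max(EF_Run assay=18, EF_Incubation=35, EF_Imaging=29, EF_Data extraction=38, EF_Statistical analysis=35) = 38; EF_Replicate run = 38+6 = 44
Expected project duration μ = 44 hours. Critical path: Calibration → Sample prep → Data extraction → Replicate run.

Backward pass:
LF_Replicate run = 44; LS_Replicate run = 44−6 = 38
LF_Statistical analysis = LS_Replicate run = 38; LS_Statistical analysis = 38−12 = 26
LF_Data extraction = LS_Replicate run = 38; LS_Data extraction = 38−15 = 23
LF_Imaging = LS_Replicate run = 38; LS_Imaging = 38−6 = 32
LF_Incubation = LS_Replicate run = 38; LS_Incubation = 38−12 = 26
LF_Run assay = LS_Replicate run = 38; LS_Run assay = 38−9 = 29
LF_Sample prep = min(LS_Incubation=26, LS_Imaging=32, LS_Data extraction=23, LS_Statistical analysis=26) = 23; LS_Sample prep = 23−14 = 9
LF_Calibration = min(LS_Sample prep=9, LS_Run assay=29, LS_Imaging=32, LS_Statistical analysis=26) = 9; LS_Calibration = 9−9 = 0
Slack_Incubation = LS_Incubation − ES_Incubation = 26 − 23 = 3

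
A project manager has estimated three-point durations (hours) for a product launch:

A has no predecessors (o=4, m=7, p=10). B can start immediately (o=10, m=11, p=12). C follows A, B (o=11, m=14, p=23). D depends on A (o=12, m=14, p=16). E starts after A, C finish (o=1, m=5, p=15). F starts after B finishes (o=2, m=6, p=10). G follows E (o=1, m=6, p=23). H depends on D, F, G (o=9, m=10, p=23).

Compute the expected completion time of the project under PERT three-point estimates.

52 hours

te_A = (4 + 4·7 + 10)/6 = 42/6 = 7
te_B = (10 + 4·11 + 12)/6 = 66/6 = 11
te_C = (11 + 4·14 + 23)/6 = 90/6 = 15
te_D = (12 + 4·14 + 16)/6 = 84/6 = 14
te_E = (1 + 4·5 + 15)/6 = 36/6 = 6
te_F = (2 + 4·6 + 10)/6 = 36/6 = 6
te_G = (1 + 4·6 + 23)/6 = 48/6 = 8
te_H = (9 + 4·10 + 23)/6 = 72/6 = 12

Forward pass:
ES_A = 0; EF_A = 7
ES_B = 0; EF_B = 11
ES_C = max(EF_A=7, EF_B=11) = 11; EF_C = 11+15 = 26
ES_D = 7; EF_D = 7+14 = 21
ES_E = max(EF_A=7, EF_C=26) = 26; EF_E = 26+6 = 32
ES_F = 11; EF_F = 11+6 = 17
ES_G = 32; EF_G = 32+8 = 40
ES_H = max(EF_D=21, EF_F=17, EF_G=40) = 40; EF_H = 40+12 = 52
Expected project duration μ = 52 hours. Critical path: B → C → E → G → H.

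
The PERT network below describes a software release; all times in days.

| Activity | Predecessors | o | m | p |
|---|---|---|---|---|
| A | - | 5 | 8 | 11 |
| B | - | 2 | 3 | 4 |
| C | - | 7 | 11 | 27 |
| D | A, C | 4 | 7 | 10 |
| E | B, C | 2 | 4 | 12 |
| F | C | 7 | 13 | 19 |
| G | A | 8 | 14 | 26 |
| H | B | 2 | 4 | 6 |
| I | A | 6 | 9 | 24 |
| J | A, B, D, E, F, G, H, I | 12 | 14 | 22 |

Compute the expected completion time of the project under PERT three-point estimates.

41 days

te_A = (5 + 4·8 + 11)/6 = 48/6 = 8
te_B = (2 + 4·3 + 4)/6 = 18/6 = 3
te_C = (7 + 4·11 + 27)/6 = 78/6 = 13
te_D = (4 + 4·7 + 10)/6 = 42/6 = 7
te_E = (2 + 4·4 + 12)/6 = 30/6 = 5
te_F = (7 + 4·13 + 19)/6 = 78/6 = 13
te_G = (8 + 4·14 + 26)/6 = 90/6 = 15
te_H = (2 + 4·4 + 6)/6 = 24/6 = 4
te_I = (6 + 4·9 + 24)/6 = 66/6 = 11
te_J = (12 + 4·14 + 22)/6 = 90/6 = 15

Forward pass:
ES_A = 0; EF_A = 8
ES_B = 0; EF_B = 3
ES_C = 0; EF_C = 13
ES_D = max(EF_A=8, EF_C=13) = 13; EF_D = 13+7 = 20
ES_E = max(EF_B=3, EF_C=13) = 13; EF_E = 13+5 = 18
ES_F = 13; EF_F = 13+13 = 26
ES_G = 8; EF_G = 8+15 = 23
ES_H = 3; EF_H = 3+4 = 7
ES_I = 8; EF_I = 8+11 = 19
ES_J = max(EF_A=8, EF_B=3, EF_D=20, EF_E=18, EF_F=26, EF_G=23, EF_H=7, EF_I=19) = 26; EF_J = 26+15 = 41
Expected project duration μ = 41 days. Critical path: C → F → J.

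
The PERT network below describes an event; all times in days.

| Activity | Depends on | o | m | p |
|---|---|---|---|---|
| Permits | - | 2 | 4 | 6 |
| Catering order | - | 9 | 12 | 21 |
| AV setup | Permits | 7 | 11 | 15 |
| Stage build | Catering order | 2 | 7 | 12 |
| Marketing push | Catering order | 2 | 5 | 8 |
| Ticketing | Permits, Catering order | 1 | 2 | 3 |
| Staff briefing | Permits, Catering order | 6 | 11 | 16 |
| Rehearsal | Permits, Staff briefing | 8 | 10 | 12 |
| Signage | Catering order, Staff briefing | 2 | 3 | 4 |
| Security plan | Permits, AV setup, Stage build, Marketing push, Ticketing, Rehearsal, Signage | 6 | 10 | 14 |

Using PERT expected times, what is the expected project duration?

44 days

te_Permits = (2 + 4·4 + 6)/6 = 24/6 = 4
te_Catering order = (9 + 4·12 + 21)/6 = 78/6 = 13
te_AV setup = (7 + 4·11 + 15)/6 = 66/6 = 11
te_Stage build = (2 + 4·7 + 12)/6 = 42/6 = 7
te_Marketing push = (2 + 4·5 + 8)/6 = 30/6 = 5
te_Ticketing = (1 + 4·2 + 3)/6 = 12/6 = 2
te_Staff briefing = (6 + 4·11 + 16)/6 = 66/6 = 11
te_Rehearsal = (8 + 4·10 + 12)/6 = 60/6 = 10
te_Signage = (2 + 4·3 + 4)/6 = 18/6 = 3
te_Security plan = (6 + 4·10 + 14)/6 = 60/6 = 10

Forward pass:
ES_Permits = 0; EF_Permits = 4
ES_Catering order = 0; EF_Catering order = 13
ES_AV setup = 4; EF_AV setup = 4+11 = 15
ES_Stage build = 13; EF_Stage build = 13+7 = 20
ES_Marketing push = 13; EF_Marketing push = 13+5 = 18
ES_Ticketing = max(EF_Permits=4, EF_Catering order=13) = 13; EF_Ticketing = 13+2 = 15
ES_Staff briefing = max(EF_Permits=4, EF_Catering order=13) = 13; EF_Staff briefing = 13+11 = 24
ES_Rehearsal = max(EF_Permits=4, EF_Staff briefing=24) = 24; EF_Rehearsal = 24+10 = 34
ES_Signage = max(EF_Catering order=13, EF_Staff briefing=24) = 24; EF_Signage = 24+3 = 27
ES_Security plan = max(EF_Permits=4, EF_AV setup=15, EF_Stage build=20, EF_Marketing push=18, EF_Ticketing=15, EF_Rehearsal=34, EF_Signage=27) = 34; EF_Security plan = 34+10 = 44
Expected project duration μ = 44 days. Critical path: Catering order → Staff briefing → Rehearsal → Security plan.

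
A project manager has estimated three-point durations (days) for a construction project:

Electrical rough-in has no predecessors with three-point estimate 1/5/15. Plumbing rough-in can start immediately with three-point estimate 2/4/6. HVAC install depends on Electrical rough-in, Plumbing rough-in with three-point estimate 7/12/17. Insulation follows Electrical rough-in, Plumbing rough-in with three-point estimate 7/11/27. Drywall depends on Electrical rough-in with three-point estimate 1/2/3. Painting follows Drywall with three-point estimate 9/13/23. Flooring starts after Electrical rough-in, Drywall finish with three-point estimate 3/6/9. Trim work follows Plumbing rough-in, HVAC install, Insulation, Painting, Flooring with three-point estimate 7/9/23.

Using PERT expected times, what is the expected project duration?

33 days

te_Electrical rough-in = (1 + 4·5 + 15)/6 = 36/6 = 6
te_Plumbing rough-in = (2 + 4·4 + 6)/6 = 24/6 = 4
te_HVAC install = (7 + 4·12 + 17)/6 = 72/6 = 12
te_Insulation = (7 + 4·11 + 27)/6 = 78/6 = 13
te_Drywall = (1 + 4·2 + 3)/6 = 12/6 = 2
te_Painting = (9 + 4·13 + 23)/6 = 84/6 = 14
te_Flooring = (3 + 4·6 + 9)/6 = 36/6 = 6
te_Trim work = (7 + 4·9 + 23)/6 = 66/6 = 11

Forward pass:
ES_Electrical rough-in = 0; EF_Electrical rough-in = 6
ES_Plumbing rough-in = 0; EF_Plumbing rough-in = 4
ES_HVAC install = max(EF_Electrical rough-in=6, EF_Plumbing rough-in=4) = 6; EF_HVAC install = 6+12 = 18
ES_Insulation = max(EF_Electrical rough-in=6, EF_Plumbing rough-in=4) = 6; EF_Insulation = 6+13 = 19
ES_Drywall = 6; EF_Drywall = 6+2 = 8
ES_Painting = 8; EF_Painting = 8+14 = 22
ES_Flooring = max(EF_Electrical rough-in=6, EF_Drywall=8) = 8; EF_Flooring = 8+6 = 14
ES_Trim work = max(EF_Plumbing rough-in=4, EF_HVAC install=18, EF_Insulation=19, EF_Painting=22, EF_Flooring=14) = 22; EF_Trim work = 22+11 = 33
Expected project duration μ = 33 days. Critical path: Electrical rough-in → Drywall → Painting → Trim work.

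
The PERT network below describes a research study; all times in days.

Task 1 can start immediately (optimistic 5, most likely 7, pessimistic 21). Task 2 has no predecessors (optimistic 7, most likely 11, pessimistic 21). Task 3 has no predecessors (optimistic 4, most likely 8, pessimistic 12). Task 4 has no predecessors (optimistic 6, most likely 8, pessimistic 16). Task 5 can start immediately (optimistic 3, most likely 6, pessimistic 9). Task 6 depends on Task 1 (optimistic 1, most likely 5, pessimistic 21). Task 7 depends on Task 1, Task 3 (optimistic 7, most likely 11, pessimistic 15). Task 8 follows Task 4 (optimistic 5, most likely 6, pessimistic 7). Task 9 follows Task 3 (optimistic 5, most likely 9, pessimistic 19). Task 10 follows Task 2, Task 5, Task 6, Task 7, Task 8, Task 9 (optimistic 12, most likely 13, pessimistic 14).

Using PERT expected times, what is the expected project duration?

33 days

te_Task 1 = (5 + 4·7 + 21)/6 = 54/6 = 9
te_Task 2 = (7 + 4·11 + 21)/6 = 72/6 = 12
te_Task 3 = (4 + 4·8 + 12)/6 = 48/6 = 8
te_Task 4 = (6 + 4·8 + 16)/6 = 54/6 = 9
te_Task 5 = (3 + 4·6 + 9)/6 = 36/6 = 6
te_Task 6 = (1 + 4·5 + 21)/6 = 42/6 = 7
te_Task 7 = (7 + 4·11 + 15)/6 = 66/6 = 11
te_Task 8 = (5 + 4·6 + 7)/6 = 36/6 = 6
te_Task 9 = (5 + 4·9 + 19)/6 = 60/6 = 10
te_Task 10 = (12 + 4·13 + 14)/6 = 78/6 = 13

Forward pass:
ES_Task 1 = 0; EF_Task 1 = 9
ES_Task 2 = 0; EF_Task 2 = 12
ES_Task 3 = 0; EF_Task 3 = 8
ES_Task 4 = 0; EF_Task 4 = 9
ES_Task 5 = 0; EF_Task 5 = 6
ES_Task 6 = 9; EF_Task 6 = 9+7 = 16
ES_Task 7 = max(EF_Task 1=9, EF_Task 3=8) = 9; EF_Task 7 = 9+11 = 20
ES_Task 8 = 9; EF_Task 8 = 9+6 = 15
ES_Task 9 = 8; EF_Task 9 = 8+10 = 18
ES_Task 10 = max(EF_Task 2=12, EF_Task 5=6, EF_Task 6=16, EF_Task 7=20, EF_Task 8=15, EF_Task 9=18) = 20; EF_Task 10 = 20+13 = 33
Expected project duration μ = 33 days. Critical path: Task 1 → Task 7 → Task 10.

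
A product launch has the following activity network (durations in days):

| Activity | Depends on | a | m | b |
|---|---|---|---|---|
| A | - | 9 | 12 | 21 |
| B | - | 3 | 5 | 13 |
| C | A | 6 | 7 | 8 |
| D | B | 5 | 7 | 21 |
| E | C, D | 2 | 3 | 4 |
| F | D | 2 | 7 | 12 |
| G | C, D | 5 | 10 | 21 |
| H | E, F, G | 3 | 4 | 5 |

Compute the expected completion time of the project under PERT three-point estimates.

35 days

te_A = (9 + 4·12 + 21)/6 = 78/6 = 13
te_B = (3 + 4·5 + 13)/6 = 36/6 = 6
te_C = (6 + 4·7 + 8)/6 = 42/6 = 7
te_D = (5 + 4·7 + 21)/6 = 54/6 = 9
te_E = (2 + 4·3 + 4)/6 = 18/6 = 3
te_F = (2 + 4·7 + 12)/6 = 42/6 = 7
te_G = (5 + 4·10 + 21)/6 = 66/6 = 11
te_H = (3 + 4·4 + 5)/6 = 24/6 = 4

Forward pass:
ES_A = 0; EF_A = 13
ES_B = 0; EF_B = 6
ES_C = 13; EF_C = 13+7 = 20
ES_D = 6; EF_D = 6+9 = 15
ES_E = max(EF_C=20, EF_D=15) = 20; EF_E = 20+3 = 23
ES_F = 15; EF_F = 15+7 = 22
ES_G = max(EF_C=20, EF_D=15) = 20; EF_G = 20+11 = 31
ES_H = max(EF_E=23, EF_F=22, EF_G=31) = 31; EF_H = 31+4 = 35
Expected project duration μ = 35 days. Critical path: A → C → G → H.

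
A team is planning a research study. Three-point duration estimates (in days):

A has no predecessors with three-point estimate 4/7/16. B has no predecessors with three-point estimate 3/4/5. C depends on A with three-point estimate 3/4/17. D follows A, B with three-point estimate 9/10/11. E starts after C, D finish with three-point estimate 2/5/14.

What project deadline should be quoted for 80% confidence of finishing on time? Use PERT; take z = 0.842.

te_A = (4 + 4·7 + 16)/6 = 48/6 = 8; σ²_A = ((16−4)/6)² = 4.000
te_B = (3 + 4·4 + 5)/6 = 24/6 = 4; σ²_B = ((5−3)/6)² = 0.111
te_C = (3 + 4·4 + 17)/6 = 36/6 = 6; σ²_C = ((17−3)/6)² = 5.444
te_D = (9 + 4·10 + 11)/6 = 60/6 = 10; σ²_D = ((11−9)/6)² = 0.111
te_E = (2 + 4·5 + 14)/6 = 36/6 = 6; σ²_E = ((14−2)/6)² = 4.000

Forward pass:
ES_A = 0; EF_A = 8
ES_B = 0; EF_B = 4
ES_C = 8; EF_C = 8+6 = 14
ES_D = max(EF_A=8, EF_B=4) = 8; EF_D = 8+10 = 18
ES_E = max(EF_C=14, EF_D=18) = 18; EF_E = 18+6 = 24
Expected project duration μ = 24 days. Critical path: A → D → E.

Variance along critical path = 4.000 + 0.111 + 4.000 = 8.111; σ = 2.848 days.
D = μ + z·σ = 24 + 0.842·2.848 = 26.4 days

26.4 days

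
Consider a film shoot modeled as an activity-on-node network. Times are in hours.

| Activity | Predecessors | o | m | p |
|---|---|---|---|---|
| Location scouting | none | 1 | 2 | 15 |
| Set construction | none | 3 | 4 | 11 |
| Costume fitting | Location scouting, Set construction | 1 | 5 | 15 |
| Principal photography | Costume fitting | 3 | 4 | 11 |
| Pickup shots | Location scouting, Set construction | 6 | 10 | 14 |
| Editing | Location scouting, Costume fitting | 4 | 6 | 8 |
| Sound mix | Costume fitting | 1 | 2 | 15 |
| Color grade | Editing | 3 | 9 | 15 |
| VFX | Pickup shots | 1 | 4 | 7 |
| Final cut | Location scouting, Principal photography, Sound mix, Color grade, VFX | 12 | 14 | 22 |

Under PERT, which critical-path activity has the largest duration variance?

Costume fitting

te_Location scouting = (1 + 4·2 + 15)/6 = 24/6 = 4; σ²_Location scouting = ((15−1)/6)² = 5.444
te_Set construction = (3 + 4·4 + 11)/6 = 30/6 = 5; σ²_Set construction = ((11−3)/6)² = 1.778
te_Costume fitting = (1 + 4·5 + 15)/6 = 36/6 = 6; σ²_Costume fitting = ((15−1)/6)² = 5.444
te_Principal photography = (3 + 4·4 + 11)/6 = 30/6 = 5; σ²_Principal photography = ((11−3)/6)² = 1.778
te_Pickup shots = (6 + 4·10 + 14)/6 = 60/6 = 10; σ²_Pickup shots = ((14−6)/6)² = 1.778
te_Editing = (4 + 4·6 + 8)/6 = 36/6 = 6; σ²_Editing = ((8−4)/6)² = 0.444
te_Sound mix = (1 + 4·2 + 15)/6 = 24/6 = 4; σ²_Sound mix = ((15−1)/6)² = 5.444
te_Color grade = (3 + 4·9 + 15)/6 = 54/6 = 9; σ²_Color grade = ((15−3)/6)² = 4.000
te_VFX = (1 + 4·4 + 7)/6 = 24/6 = 4; σ²_VFX = ((7−1)/6)² = 1.000
te_Final cut = (12 + 4·14 + 22)/6 = 90/6 = 15; σ²_Final cut = ((22−12)/6)² = 2.778

Forward pass:
ES_Location scouting = 0; EF_Location scouting = 4
ES_Set construction = 0; EF_Set construction = 5
ES_Costume fitting = max(EF_Location scouting=4, EF_Set construction=5) = 5; EF_Costume fitting = 5+6 = 11
ES_Principal photography = 11; EF_Principal photography = 11+5 = 16
ES_Pickup shots = max(EF_Location scouting=4, EF_Set construction=5) = 5; EF_Pickup shots = 5+10 = 15
ES_Editing = max(EF_Location scouting=4, EF_Costume fitting=11) = 11; EF_Editing = 11+6 = 17
ES_Sound mix = 11; EF_Sound mix = 11+4 = 15
ES_Color grade = 17; EF_Color grade = 17+9 = 26
ES_VFX = 15; EF_VFX = 15+4 = 19
ES_Final cut = max(EF_Location scouting=4, EF_Principal photography=16, EF_Sound mix=15, EF_Color grade=26, EF_VFX=19) = 26; EF_Final cut = 26+15 = 41
Expected project duration μ = 41 hours. Critical path: Set construction → Costume fitting → Editing → Color grade → Final cut.

Variances on critical path: σ²_Set construction=1.778, σ²_Costume fitting=5.444, σ²_Editing=0.444, σ²_Color grade=4.000, σ²_Final cut=2.778.
Largest is σ²_Costume fitting = 5.444.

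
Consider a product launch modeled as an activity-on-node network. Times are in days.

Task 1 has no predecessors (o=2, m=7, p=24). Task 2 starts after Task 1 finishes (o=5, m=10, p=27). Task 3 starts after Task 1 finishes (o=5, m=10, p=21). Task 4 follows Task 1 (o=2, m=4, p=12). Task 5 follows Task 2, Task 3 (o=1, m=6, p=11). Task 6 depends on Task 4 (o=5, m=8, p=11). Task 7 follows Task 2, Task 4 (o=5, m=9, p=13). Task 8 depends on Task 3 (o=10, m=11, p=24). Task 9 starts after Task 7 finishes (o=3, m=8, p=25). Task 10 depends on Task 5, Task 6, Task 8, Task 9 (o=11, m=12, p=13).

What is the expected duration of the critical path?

te_Task 1 = (2 + 4·7 + 24)/6 = 54/6 = 9
te_Task 2 = (5 + 4·10 + 27)/6 = 72/6 = 12
te_Task 3 = (5 + 4·10 + 21)/6 = 66/6 = 11
te_Task 4 = (2 + 4·4 + 12)/6 = 30/6 = 5
te_Task 5 = (1 + 4·6 + 11)/6 = 36/6 = 6
te_Task 6 = (5 + 4·8 + 11)/6 = 48/6 = 8
te_Task 7 = (5 + 4·9 + 13)/6 = 54/6 = 9
te_Task 8 = (10 + 4·11 + 24)/6 = 78/6 = 13
te_Task 9 = (3 + 4·8 + 25)/6 = 60/6 = 10
te_Task 10 = (11 + 4·12 + 13)/6 = 72/6 = 12

Forward pass:
ES_Task 1 = 0; EF_Task 1 = 9
ES_Task 2 = 9; EF_Task 2 = 9+12 = 21
ES_Task 3 = 9; EF_Task 3 = 9+11 = 20
ES_Task 4 = 9; EF_Task 4 = 9+5 = 14
ES_Task 5 = max(EF_Task 2=21, EF_Task 3=20) = 21; EF_Task 5 = 21+6 = 27
ES_Task 6 = 14; EF_Task 6 = 14+8 = 22
ES_Task 7 = max(EF_Task 2=21, EF_Task 4=14) = 21; EF_Task 7 = 21+9 = 30
ES_Task 8 = 20; EF_Task 8 = 20+13 = 33
ES_Task 9 = 30; EF_Task 9 = 30+10 = 40
ES_Task 10 = max(EF_Task 5=27, EF_Task 6=22, EF_Task 8=33, EF_Task 9=40) = 40; EF_Task 10 = 40+12 = 52
Expected project duration μ = 52 days. Critical path: Task 1 → Task 2 → Task 7 → Task 9 → Task 10.

52 days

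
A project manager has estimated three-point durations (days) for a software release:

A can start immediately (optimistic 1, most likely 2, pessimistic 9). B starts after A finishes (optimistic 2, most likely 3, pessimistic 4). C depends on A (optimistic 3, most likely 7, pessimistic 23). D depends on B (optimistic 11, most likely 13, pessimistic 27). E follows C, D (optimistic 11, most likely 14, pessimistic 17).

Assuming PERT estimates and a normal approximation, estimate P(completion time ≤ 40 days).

te_A = (1 + 4·2 + 9)/6 = 18/6 = 3; σ²_A = ((9−1)/6)² = 1.778
te_B = (2 + 4·3 + 4)/6 = 18/6 = 3; σ²_B = ((4−2)/6)² = 0.111
te_C = (3 + 4·7 + 23)/6 = 54/6 = 9; σ²_C = ((23−3)/6)² = 11.111
te_D = (11 + 4·13 + 27)/6 = 90/6 = 15; σ²_D = ((27−11)/6)² = 7.111
te_E = (11 + 4·14 + 17)/6 = 84/6 = 14; σ²_E = ((17−11)/6)² = 1.000

Forward pass:
ES_A = 0; EF_A = 3
ES_B = 3; EF_B = 3+3 = 6
ES_C = 3; EF_C = 3+9 = 12
ES_D = 6; EF_D = 6+15 = 21
ES_E = max(EF_C=12, EF_D=21) = 21; EF_E = 21+14 = 35
Expected project duration μ = 35 days. Critical path: A → B → D → E.

Variance along critical path = 1.778 + 0.111 + 7.111 + 1.000 = 10.000; σ = √10.000 = 3.162 days.
Z = (40 − 35) / 3.162 = 1.581
P(T ≤ 40) = Φ(1.581) ≈ 0.943

0.943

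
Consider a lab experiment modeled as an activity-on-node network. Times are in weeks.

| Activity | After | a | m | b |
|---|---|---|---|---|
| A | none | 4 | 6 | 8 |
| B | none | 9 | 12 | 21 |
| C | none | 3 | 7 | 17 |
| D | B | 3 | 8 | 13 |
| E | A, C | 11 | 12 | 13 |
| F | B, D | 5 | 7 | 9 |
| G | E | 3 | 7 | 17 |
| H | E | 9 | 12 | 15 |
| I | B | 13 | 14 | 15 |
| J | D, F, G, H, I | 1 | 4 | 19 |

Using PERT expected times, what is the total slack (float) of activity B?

4 weeks

te_A = (4 + 4·6 + 8)/6 = 36/6 = 6
te_B = (9 + 4·12 + 21)/6 = 78/6 = 13
te_C = (3 + 4·7 + 17)/6 = 48/6 = 8
te_D = (3 + 4·8 + 13)/6 = 48/6 = 8
te_E = (11 + 4·12 + 13)/6 = 72/6 = 12
te_F = (5 + 4·7 + 9)/6 = 42/6 = 7
te_G = (3 + 4·7 + 17)/6 = 48/6 = 8
te_H = (9 + 4·12 + 15)/6 = 72/6 = 12
te_I = (13 + 4·14 + 15)/6 = 84/6 = 14
te_J = (1 + 4·4 + 19)/6 = 36/6 = 6

Forward pass:
ES_A = 0; EF_A = 6
ES_B = 0; EF_B = 13
ES_C = 0; EF_C = 8
ES_D = 13; EF_D = 13+8 = 21
ES_E = max(EF_A=6, EF_C=8) = 8; EF_E = 8+12 = 20
ES_F = max(EF_B=13, EF_D=21) = 21; EF_F = 21+7 = 28
ES_G = 20; EF_G = 20+8 = 28
ES_H = 20; EF_H = 20+12 = 32
ES_I = 13; EF_I = 13+14 = 27
ES_J = max(EF_D=21, EF_F=28, EF_G=28, EF_H=32, EF_I=27) = 32; EF_J = 32+6 = 38
Expected project duration μ = 38 weeks. Critical path: C → E → H → J.

Backward pass:
LF_J = 38; LS_J = 38−6 = 32
LF_I = LS_J = 32; LS_I = 32−14 = 18
LF_H = LS_J = 32; LS_H = 32−12 = 20
LF_G = LS_J = 32; LS_G = 32−8 = 24
LF_F = LS_J = 32; LS_F = 32−7 = 25
LF_E = min(LS_G=24, LS_H=20) = 20; LS_E = 20−12 = 8
LF_D = min(LS_F=25, LS_J=32) = 25; LS_D = 25−8 = 17
LF_C = LS_E = 8; LS_C = 8−8 = 0
LF_B = min(LS_D=17, LS_F=25, LS_I=18) = 17; LS_B = 17−13 = 4
LF_A = LS_E = 8; LS_A = 8−6 = 2
Slack_B = LS_B − ES_B = 4 − 0 = 4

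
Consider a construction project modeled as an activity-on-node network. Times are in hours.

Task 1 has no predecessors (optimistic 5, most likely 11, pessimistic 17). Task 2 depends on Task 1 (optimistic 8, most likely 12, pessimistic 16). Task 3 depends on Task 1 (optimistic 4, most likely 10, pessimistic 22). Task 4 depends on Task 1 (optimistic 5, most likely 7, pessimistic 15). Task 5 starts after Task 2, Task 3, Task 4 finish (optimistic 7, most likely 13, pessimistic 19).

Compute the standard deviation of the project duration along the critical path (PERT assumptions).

3.13 hours

te_Task 1 = (5 + 4·11 + 17)/6 = 66/6 = 11; σ²_Task 1 = ((17−5)/6)² = 4.000
te_Task 2 = (8 + 4·12 + 16)/6 = 72/6 = 12; σ²_Task 2 = ((16−8)/6)² = 1.778
te_Task 3 = (4 + 4·10 + 22)/6 = 66/6 = 11; σ²_Task 3 = ((22−4)/6)² = 9.000
te_Task 4 = (5 + 4·7 + 15)/6 = 48/6 = 8; σ²_Task 4 = ((15−5)/6)² = 2.778
te_Task 5 = (7 + 4·13 + 19)/6 = 78/6 = 13; σ²_Task 5 = ((19−7)/6)² = 4.000

Forward pass:
ES_Task 1 = 0; EF_Task 1 = 11
ES_Task 2 = 11; EF_Task 2 = 11+12 = 23
ES_Task 3 = 11; EF_Task 3 = 11+11 = 22
ES_Task 4 = 11; EF_Task 4 = 11+8 = 19
ES_Task 5 = max(EF_Task 2=23, EF_Task 3=22, EF_Task 4=19) = 23; EF_Task 5 = 23+13 = 36
Expected project duration μ = 36 hours. Critical path: Task 1 → Task 2 → Task 5.

Variance along critical path = 4.000 + 1.778 + 4.000 = 9.778
σ = √9.778 = 3.127 hours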